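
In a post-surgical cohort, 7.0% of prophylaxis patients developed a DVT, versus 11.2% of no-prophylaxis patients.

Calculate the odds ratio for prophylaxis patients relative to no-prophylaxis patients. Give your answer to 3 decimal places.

OR: 0.597

odds, prophylaxis patients = 0.0700/0.9300 = 0.0753
odds, no-prophylaxis patients = 0.1120/0.8880 = 0.1261
OR = 0.0753 / 0.1261 = 0.597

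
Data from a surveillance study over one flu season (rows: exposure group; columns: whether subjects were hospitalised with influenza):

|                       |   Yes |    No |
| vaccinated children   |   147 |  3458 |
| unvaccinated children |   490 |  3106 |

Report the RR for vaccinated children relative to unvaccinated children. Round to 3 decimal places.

risk, vaccinated children = 147/3605 = 0.04078
risk, unvaccinated children = 490/3596 = 0.13626
RR = 0.04078 / 0.13626 = 0.299

0.299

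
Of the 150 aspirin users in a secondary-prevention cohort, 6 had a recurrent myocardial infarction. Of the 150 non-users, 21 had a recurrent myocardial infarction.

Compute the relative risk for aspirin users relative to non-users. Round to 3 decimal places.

risk, aspirin users = 6/150 = 0.04000
risk, non-users = 21/150 = 0.14000
RR = 0.04000 / 0.14000 = 0.286

0.286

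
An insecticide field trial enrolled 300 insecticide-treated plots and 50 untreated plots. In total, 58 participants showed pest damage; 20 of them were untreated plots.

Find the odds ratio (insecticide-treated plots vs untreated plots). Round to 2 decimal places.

0.22

insecticide-treated plots with the outcome: 58 − 20 = 38
insecticide-treated plots without the outcome: 300 − 38 = 262
untreated plots without the outcome: 50 − 20 = 30
OR = (38 × 30) / (262 × 20) = 1140/5240 ≈ 0.22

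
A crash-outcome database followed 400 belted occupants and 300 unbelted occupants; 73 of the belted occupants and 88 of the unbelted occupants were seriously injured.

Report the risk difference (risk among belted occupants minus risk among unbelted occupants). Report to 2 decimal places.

RD = -0.11

risk, belted occupants = 73/400 = 0.1825
risk, unbelted occupants = 88/300 = 0.2933
risk difference = 0.1825 − 0.2933 = -0.11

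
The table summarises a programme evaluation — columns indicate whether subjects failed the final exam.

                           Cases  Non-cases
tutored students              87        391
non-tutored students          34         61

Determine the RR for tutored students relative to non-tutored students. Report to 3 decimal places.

0.509

risk, tutored students = 87/478 = 0.1820
risk, non-tutored students = 34/95 = 0.3579
RR = 0.1820 / 0.3579 = 0.509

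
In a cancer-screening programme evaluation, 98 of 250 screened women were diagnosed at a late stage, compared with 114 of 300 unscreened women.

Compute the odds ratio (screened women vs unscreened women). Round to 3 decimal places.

OR = (98 × 186) / (152 × 114) = 18228/17328 ≈ 1.052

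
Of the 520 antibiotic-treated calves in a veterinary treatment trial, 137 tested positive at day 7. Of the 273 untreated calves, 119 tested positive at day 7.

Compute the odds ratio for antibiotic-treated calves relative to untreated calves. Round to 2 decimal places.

OR = (137 × 154) / (383 × 119) = 21098/45577 ≈ 0.46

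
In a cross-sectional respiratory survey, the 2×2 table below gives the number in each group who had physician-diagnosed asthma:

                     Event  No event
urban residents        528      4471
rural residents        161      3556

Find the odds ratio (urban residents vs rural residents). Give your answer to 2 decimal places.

OR = (528 × 3556) / (4471 × 161) = 1877568/719831 ≈ 2.61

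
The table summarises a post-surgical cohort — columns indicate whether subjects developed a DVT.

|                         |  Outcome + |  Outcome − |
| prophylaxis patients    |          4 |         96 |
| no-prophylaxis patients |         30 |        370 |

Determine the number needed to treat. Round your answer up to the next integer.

NNT: 29

risk, prophylaxis patients = 4/100 = 0.040000
risk, no-prophylaxis patients = 30/400 = 0.075000
absolute risk difference = 0.035000
1 / 0.035000 = 28.571 → round up → 29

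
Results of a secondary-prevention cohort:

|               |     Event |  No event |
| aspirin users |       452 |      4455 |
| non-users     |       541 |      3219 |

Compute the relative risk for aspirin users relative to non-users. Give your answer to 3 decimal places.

risk, aspirin users = 452/4907 = 0.0921
risk, non-users = 541/3760 = 0.1439
RR = 0.0921 / 0.1439 = 0.640

RR: 0.640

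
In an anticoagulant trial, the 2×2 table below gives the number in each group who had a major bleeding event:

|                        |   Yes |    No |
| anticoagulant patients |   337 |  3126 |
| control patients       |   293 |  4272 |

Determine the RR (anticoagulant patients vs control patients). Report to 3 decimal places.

RR = 1.516

risk, anticoagulant patients = 337/3463 = 0.0973
risk, control patients = 293/4565 = 0.0642
RR = 0.0973 / 0.0642 = 1.516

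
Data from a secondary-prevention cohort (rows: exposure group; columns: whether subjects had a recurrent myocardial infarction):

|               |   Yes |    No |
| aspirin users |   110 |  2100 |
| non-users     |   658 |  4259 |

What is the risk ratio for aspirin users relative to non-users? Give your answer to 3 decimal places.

0.372

risk, aspirin users = 110/2210 = 0.04977
risk, non-users = 658/4917 = 0.13382
RR = 0.04977 / 0.13382 = 0.372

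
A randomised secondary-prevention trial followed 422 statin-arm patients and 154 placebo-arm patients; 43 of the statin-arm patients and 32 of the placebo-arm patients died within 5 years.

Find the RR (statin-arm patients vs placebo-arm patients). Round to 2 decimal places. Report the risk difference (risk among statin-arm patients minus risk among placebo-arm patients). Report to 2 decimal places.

risk, statin-arm patients = 43/422 = 0.1019
risk, placebo-arm patients = 32/154 = 0.2078
RR = 0.1019 / 0.2078 = 0.49
risk difference = 0.1019 − 0.2078 = -0.11

RR = 0.49; RD = -0.11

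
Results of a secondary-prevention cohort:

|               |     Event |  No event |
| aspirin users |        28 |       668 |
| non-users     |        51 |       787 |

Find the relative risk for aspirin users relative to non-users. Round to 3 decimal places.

risk, aspirin users = 28/696 = 0.04023
risk, non-users = 51/838 = 0.06086
RR = 0.04023 / 0.06086 = 0.661

0.661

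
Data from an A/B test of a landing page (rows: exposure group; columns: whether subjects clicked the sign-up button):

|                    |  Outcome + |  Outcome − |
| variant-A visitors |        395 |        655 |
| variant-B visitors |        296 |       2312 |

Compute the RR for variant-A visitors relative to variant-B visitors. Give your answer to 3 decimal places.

risk, variant-A visitors = 395/1050 = 0.3762
risk, variant-B visitors = 296/2608 = 0.1135
RR = 0.3762 / 0.1135 = 3.315

3.315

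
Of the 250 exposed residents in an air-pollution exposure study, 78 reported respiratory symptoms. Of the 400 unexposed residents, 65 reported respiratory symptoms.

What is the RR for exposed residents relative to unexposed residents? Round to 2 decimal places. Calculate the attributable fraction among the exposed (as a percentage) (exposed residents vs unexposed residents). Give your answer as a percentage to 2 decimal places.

RR = 1.92; AR% = 47.92%

risk, exposed residents = 78/250 = 0.3120
risk, unexposed residents = 65/400 = 0.1625
RR = 0.3120 / 0.1625 = 1.92
AR% = (0.3120 − 0.1625) / 0.3120 = 0.4792 → 47.92%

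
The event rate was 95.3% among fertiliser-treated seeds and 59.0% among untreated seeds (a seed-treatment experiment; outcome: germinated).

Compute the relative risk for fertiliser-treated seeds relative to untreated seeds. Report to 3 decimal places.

RR = 0.9530 / 0.5900 = 1.615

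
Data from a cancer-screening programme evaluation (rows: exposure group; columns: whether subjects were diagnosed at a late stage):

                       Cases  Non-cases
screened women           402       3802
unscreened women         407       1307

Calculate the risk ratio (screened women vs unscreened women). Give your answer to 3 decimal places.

0.403

risk, screened women = 402/4204 = 0.0956
risk, unscreened women = 407/1714 = 0.2375
RR = 0.0956 / 0.2375 = 0.403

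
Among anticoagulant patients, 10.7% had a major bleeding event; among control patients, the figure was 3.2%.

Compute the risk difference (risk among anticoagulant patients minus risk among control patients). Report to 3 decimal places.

risk difference = 0.10700 − 0.03200 = 0.075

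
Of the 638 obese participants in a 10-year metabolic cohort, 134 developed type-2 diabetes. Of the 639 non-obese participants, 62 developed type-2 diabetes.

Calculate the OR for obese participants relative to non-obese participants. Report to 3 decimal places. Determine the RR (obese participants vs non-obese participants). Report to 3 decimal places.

OR = (134 × 577) / (504 × 62) = 77318/31248 ≈ 2.474
risk, obese participants = 134/638 = 0.2100
risk, non-obese participants = 62/639 = 0.0970
RR = 0.2100 / 0.0970 = 2.165

OR = 2.474; RR = 2.165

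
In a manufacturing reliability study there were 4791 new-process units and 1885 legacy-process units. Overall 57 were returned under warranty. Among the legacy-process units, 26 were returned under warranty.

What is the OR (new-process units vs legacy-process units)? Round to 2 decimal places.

new-process units with the outcome: 57 − 26 = 31
new-process units without the outcome: 4791 − 31 = 4760
legacy-process units without the outcome: 1885 − 26 = 1859
OR = (31 × 1859) / (4760 × 26) = 57629/123760 ≈ 0.47

OR: 0.47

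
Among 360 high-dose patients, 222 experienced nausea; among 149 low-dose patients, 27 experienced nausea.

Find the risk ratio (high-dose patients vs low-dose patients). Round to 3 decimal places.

RR = 3.403

risk, high-dose patients = 222/360 = 0.6167
risk, low-dose patients = 27/149 = 0.1812
RR = 0.6167 / 0.1812 = 3.403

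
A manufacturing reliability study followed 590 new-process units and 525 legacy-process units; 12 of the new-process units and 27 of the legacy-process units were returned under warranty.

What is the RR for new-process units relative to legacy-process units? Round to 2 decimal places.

risk, new-process units = 12/590 = 0.02034
risk, legacy-process units = 27/525 = 0.05143
RR = 0.02034 / 0.05143 = 0.40

RR ≈ 0.40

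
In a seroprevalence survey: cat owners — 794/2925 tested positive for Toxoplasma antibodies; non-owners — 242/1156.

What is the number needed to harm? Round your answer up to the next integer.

risk, cat owners = 794/2925 = 0.271453
risk, non-owners = 242/1156 = 0.209343
absolute risk difference = 0.062110
1 / 0.062110 = 16.100 → round up → 17

17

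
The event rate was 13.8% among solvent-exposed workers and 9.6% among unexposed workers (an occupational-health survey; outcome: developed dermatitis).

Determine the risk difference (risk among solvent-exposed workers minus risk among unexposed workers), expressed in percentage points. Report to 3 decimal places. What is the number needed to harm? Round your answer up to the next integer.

risk difference = 0.1380 − 0.0960 = 0.0420 → 4.200 percentage points
absolute risk difference = 0.042000
1 / 0.042000 = 23.810 → round up → 24

RD = 4.200; NNH = 24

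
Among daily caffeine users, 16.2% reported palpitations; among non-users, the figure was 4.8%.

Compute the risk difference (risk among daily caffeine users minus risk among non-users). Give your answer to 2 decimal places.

risk difference = 0.16200 − 0.04800 = 0.11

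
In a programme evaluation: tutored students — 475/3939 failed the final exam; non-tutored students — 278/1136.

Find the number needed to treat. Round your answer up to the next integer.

9

risk, tutored students = 475/3939 = 0.120589
risk, non-tutored students = 278/1136 = 0.244718
absolute risk difference = 0.124129
1 / 0.124129 = 8.056 → round up → 9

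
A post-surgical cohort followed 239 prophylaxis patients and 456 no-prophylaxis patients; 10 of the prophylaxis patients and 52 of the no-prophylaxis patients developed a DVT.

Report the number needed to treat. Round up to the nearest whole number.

NNT ≈ 14

risk, prophylaxis patients = 10/239 = 0.041841
risk, no-prophylaxis patients = 52/456 = 0.114035
absolute risk difference = 0.072194
1 / 0.072194 = 13.852 → round up → 14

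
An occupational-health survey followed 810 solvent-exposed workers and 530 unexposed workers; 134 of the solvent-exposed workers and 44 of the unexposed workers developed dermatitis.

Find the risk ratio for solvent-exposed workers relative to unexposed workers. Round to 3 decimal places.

risk, solvent-exposed workers = 134/810 = 0.1654
risk, unexposed workers = 44/530 = 0.0830
RR = 0.1654 / 0.0830 = 1.993

RR = 1.993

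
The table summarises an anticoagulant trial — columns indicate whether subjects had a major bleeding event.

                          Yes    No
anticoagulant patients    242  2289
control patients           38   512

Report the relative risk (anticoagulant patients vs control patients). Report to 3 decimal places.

1.384

risk, anticoagulant patients = 242/2531 = 0.0956
risk, control patients = 38/550 = 0.0691
RR = 0.0956 / 0.0691 = 1.384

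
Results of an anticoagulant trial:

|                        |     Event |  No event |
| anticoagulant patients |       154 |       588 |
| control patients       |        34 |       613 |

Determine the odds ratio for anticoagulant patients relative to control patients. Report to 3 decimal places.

OR = (154 × 613) / (588 × 34) = 94402/19992 ≈ 4.722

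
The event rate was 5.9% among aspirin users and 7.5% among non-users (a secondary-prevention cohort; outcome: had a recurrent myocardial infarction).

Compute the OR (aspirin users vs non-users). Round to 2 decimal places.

odds, aspirin users = 0.0590/0.9410 = 0.0627
odds, non-users = 0.0750/0.9250 = 0.0811
OR = 0.0627 / 0.0811 = 0.77

OR: 0.77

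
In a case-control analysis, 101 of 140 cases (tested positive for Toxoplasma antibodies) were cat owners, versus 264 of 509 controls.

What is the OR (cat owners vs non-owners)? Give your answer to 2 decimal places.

OR = (101 × 245) / (264 × 39) = 24745/10296 ≈ 2.40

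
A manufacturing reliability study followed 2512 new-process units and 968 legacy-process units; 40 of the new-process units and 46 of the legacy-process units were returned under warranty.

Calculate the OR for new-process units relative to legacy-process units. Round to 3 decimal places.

0.324

odds, new-process units = 40/2472 = 0.01618
odds, legacy-process units = 46/922 = 0.04989
OR = 0.01618 / 0.04989 = 0.324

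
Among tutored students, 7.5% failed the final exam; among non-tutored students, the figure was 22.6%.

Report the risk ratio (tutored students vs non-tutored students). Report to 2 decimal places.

RR = 0.0750 / 0.2260 = 0.33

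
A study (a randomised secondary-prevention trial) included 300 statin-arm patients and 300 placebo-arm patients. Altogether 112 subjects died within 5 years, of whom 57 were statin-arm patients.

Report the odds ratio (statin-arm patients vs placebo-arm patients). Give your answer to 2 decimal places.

1.04

statin-arm patients without the outcome: 300 − 57 = 243
placebo-arm patients with the outcome: 112 − 57 = 55
placebo-arm patients without the outcome: 300 − 55 = 245
OR = (57 × 245) / (243 × 55) = 13965/13365 ≈ 1.04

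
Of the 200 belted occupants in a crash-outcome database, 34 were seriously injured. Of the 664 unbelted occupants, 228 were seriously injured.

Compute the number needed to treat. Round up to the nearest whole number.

NNT: 6

risk, belted occupants = 34/200 = 0.170000
risk, unbelted occupants = 228/664 = 0.343373
absolute risk difference = 0.173373
1 / 0.173373 = 5.768 → round up → 6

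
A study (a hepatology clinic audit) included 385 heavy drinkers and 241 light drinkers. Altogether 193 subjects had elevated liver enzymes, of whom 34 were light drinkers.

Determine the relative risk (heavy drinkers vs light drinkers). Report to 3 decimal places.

heavy drinkers with the outcome: 193 − 34 = 159
heavy drinkers without the outcome: 385 − 159 = 226
light drinkers without the outcome: 241 − 34 = 207
risk, heavy drinkers = 159/385 = 0.4130
risk, light drinkers = 34/241 = 0.1411
RR = 0.4130 / 0.1411 = 2.927

RR ≈ 2.927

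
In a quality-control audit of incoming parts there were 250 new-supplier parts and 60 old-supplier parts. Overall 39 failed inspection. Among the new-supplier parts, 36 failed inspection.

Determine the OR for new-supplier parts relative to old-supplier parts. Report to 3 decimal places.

3.196

new-supplier parts without the outcome: 250 − 36 = 214
old-supplier parts with the outcome: 39 − 36 = 3
old-supplier parts without the outcome: 60 − 3 = 57
OR = (36 × 57) / (214 × 3) = 2052/642 ≈ 3.196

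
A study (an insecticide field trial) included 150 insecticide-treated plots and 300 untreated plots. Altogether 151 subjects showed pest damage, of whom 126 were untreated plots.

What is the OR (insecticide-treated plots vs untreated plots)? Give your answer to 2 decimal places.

OR = 0.28

insecticide-treated plots with the outcome: 151 − 126 = 25
insecticide-treated plots without the outcome: 150 − 25 = 125
untreated plots without the outcome: 300 − 126 = 174
OR = (25 × 174) / (125 × 126) = 4350/15750 ≈ 0.28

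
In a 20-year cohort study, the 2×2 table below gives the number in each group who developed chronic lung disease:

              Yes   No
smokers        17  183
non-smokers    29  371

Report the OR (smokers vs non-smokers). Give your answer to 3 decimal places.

OR = 1.188

odds, smokers = 17/183 = 0.0929
odds, non-smokers = 29/371 = 0.0782
OR = 0.0929 / 0.0782 = 1.188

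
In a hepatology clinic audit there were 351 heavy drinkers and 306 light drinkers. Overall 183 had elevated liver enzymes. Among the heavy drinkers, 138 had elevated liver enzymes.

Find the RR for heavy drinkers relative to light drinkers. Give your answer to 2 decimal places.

RR = 2.67

heavy drinkers without the outcome: 351 − 138 = 213
light drinkers with the outcome: 183 − 138 = 45
light drinkers without the outcome: 306 − 45 = 261
risk, heavy drinkers = 138/351 = 0.3932
risk, light drinkers = 45/306 = 0.1471
RR = 0.3932 / 0.1471 = 2.67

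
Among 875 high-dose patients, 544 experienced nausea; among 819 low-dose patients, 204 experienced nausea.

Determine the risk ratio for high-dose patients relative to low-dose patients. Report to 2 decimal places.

risk, high-dose patients = 544/875 = 0.6217
risk, low-dose patients = 204/819 = 0.2491
RR = 0.6217 / 0.2491 = 2.50

RR = 2.50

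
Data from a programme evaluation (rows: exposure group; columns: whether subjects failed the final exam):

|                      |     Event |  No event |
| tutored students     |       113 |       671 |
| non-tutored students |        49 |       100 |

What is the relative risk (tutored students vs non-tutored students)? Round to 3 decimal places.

risk, tutored students = 113/784 = 0.1441
risk, non-tutored students = 49/149 = 0.3289
RR = 0.1441 / 0.3289 = 0.438

RR ≈ 0.438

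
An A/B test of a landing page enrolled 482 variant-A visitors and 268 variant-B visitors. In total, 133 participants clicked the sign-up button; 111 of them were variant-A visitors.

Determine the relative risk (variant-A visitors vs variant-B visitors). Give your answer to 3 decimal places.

variant-A visitors without the outcome: 482 − 111 = 371
variant-B visitors with the outcome: 133 − 111 = 22
variant-B visitors without the outcome: 268 − 22 = 246
risk, variant-A visitors = 111/482 = 0.2303
risk, variant-B visitors = 22/268 = 0.0821
RR = 0.2303 / 0.0821 = 2.805

RR ≈ 2.805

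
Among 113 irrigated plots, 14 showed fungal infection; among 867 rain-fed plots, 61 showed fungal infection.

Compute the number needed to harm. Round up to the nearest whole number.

NNH = 19

risk, irrigated plots = 14/113 = 0.123894
risk, rain-fed plots = 61/867 = 0.070358
absolute risk difference = 0.053536
1 / 0.053536 = 18.679 → round up → 19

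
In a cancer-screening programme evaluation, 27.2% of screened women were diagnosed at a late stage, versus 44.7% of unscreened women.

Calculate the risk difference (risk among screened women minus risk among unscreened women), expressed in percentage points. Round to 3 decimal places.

-17.500

risk difference = 0.2720 − 0.4470 = -0.1750 → -17.500 percentage points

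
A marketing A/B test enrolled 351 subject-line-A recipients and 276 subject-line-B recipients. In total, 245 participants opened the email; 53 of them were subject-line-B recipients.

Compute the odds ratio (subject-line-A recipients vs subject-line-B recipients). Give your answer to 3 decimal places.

5.081

subject-line-A recipients with the outcome: 245 − 53 = 192
subject-line-A recipients without the outcome: 351 − 192 = 159
subject-line-B recipients without the outcome: 276 − 53 = 223
OR = (192 × 223) / (159 × 53) = 42816/8427 ≈ 5.081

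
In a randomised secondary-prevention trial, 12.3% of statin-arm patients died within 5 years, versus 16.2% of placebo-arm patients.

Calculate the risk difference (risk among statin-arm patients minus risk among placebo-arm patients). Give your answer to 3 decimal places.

risk difference = 0.1230 − 0.1620 = -0.039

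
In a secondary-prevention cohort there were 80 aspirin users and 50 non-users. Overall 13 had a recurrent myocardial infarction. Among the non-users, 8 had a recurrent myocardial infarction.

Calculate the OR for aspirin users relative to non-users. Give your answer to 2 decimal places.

OR = 0.35

aspirin users with the outcome: 13 − 8 = 5
aspirin users without the outcome: 80 − 5 = 75
non-users without the outcome: 50 − 8 = 42
OR = (5 × 42) / (75 × 8) = 210/600 ≈ 0.35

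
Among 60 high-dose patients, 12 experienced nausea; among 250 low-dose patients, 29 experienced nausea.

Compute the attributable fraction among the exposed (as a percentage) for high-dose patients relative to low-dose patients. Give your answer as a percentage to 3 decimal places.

42.000%

risk, high-dose patients = 12/60 = 0.2000
risk, low-dose patients = 29/250 = 0.1160
AR% = (0.2000 − 0.1160) / 0.2000 = 0.4200 → 42.000%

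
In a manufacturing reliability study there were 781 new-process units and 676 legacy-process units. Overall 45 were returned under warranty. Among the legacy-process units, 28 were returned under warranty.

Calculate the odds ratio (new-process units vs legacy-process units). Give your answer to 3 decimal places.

0.515

new-process units with the outcome: 45 − 28 = 17
new-process units without the outcome: 781 − 17 = 764
legacy-process units without the outcome: 676 − 28 = 648
OR = (17 × 648) / (764 × 28) = 11016/21392 ≈ 0.515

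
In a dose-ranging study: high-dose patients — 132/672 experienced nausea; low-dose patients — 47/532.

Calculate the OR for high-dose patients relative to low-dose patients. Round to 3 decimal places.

OR ≈ 2.522

odds, high-dose patients = 132/540 = 0.2444
odds, low-dose patients = 47/485 = 0.0969
OR = 0.2444 / 0.0969 = 2.522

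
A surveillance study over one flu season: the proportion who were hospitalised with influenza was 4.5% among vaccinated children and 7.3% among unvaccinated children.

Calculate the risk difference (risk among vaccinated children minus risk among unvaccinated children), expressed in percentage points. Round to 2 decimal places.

risk difference = 0.04500 − 0.07300 = -0.02800 → -2.80 percentage points

-2.80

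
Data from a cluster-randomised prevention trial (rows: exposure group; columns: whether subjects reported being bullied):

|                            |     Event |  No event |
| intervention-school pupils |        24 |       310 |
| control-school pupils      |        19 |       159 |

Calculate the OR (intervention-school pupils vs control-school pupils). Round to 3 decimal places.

OR: 0.648

odds, intervention-school pupils = 24/310 = 0.0774
odds, control-school pupils = 19/159 = 0.1195
OR = 0.0774 / 0.1195 = 0.648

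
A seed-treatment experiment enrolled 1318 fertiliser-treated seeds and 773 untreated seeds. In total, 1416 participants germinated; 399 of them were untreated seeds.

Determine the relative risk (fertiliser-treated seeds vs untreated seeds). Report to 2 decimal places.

fertiliser-treated seeds with the outcome: 1416 − 399 = 1017
fertiliser-treated seeds without the outcome: 1318 − 1017 = 301
untreated seeds without the outcome: 773 − 399 = 374
risk, fertiliser-treated seeds = 1017/1318 = 0.7716
risk, untreated seeds = 399/773 = 0.5162
RR = 0.7716 / 0.5162 = 1.49

1.49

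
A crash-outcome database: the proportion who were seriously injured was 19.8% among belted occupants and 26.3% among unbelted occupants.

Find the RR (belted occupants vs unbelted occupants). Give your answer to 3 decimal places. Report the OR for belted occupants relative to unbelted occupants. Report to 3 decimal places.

RR = 0.1980 / 0.2630 = 0.753
odds, belted occupants = 0.1980/0.8020 = 0.2469
odds, unbelted occupants = 0.2630/0.7370 = 0.3569
OR = 0.2469 / 0.3569 = 0.692

RR = 0.753; OR = 0.692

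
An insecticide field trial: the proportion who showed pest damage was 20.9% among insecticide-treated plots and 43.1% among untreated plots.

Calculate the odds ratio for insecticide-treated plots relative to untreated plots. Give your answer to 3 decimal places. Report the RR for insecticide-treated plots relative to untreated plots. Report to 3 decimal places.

OR = 0.349; RR = 0.485

odds, insecticide-treated plots = 0.2090/0.7910 = 0.2642
odds, untreated plots = 0.4310/0.5690 = 0.7575
OR = 0.2642 / 0.7575 = 0.349
RR = 0.2090 / 0.4310 = 0.485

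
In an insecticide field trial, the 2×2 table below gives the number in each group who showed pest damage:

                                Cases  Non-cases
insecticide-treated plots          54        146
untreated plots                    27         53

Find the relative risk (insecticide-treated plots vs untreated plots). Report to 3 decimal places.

risk, insecticide-treated plots = 54/200 = 0.2700
risk, untreated plots = 27/80 = 0.3375
RR = 0.2700 / 0.3375 = 0.800

0.800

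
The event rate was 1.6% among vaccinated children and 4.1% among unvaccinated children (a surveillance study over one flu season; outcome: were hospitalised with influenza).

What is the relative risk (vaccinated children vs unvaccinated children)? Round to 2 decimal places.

RR = 0.01600 / 0.04100 = 0.39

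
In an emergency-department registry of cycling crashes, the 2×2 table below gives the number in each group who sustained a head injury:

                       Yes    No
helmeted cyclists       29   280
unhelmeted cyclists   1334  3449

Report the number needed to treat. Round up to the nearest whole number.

risk, helmeted cyclists = 29/309 = 0.093851
risk, unhelmeted cyclists = 1334/4783 = 0.278904
absolute risk difference = 0.185053
1 / 0.185053 = 5.404 → round up → 6

6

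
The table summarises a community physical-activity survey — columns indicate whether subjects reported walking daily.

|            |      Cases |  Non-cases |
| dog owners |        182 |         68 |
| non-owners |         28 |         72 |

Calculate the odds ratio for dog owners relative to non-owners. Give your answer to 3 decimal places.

OR = (182 × 72) / (68 × 28) = 13104/1904 ≈ 6.882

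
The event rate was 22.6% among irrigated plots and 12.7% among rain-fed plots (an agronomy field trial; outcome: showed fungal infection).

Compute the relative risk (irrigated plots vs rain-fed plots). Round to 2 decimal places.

RR = 0.2260 / 0.1270 = 1.78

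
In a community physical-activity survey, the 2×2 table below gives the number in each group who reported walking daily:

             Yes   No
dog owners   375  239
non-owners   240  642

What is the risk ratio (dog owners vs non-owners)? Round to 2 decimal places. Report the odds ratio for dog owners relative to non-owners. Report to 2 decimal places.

risk, dog owners = 375/614 = 0.6107
risk, non-owners = 240/882 = 0.2721
RR = 0.6107 / 0.2721 = 2.24
odds, dog owners = 375/239 = 1.5690
odds, non-owners = 240/642 = 0.3738
OR = 1.5690 / 0.3738 = 4.20

RR = 2.24; OR = 4.20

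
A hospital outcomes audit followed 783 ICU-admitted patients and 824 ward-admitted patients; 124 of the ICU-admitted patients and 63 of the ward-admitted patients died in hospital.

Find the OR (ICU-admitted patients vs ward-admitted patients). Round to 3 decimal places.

OR = (124 × 761) / (659 × 63) = 94364/41517 ≈ 2.273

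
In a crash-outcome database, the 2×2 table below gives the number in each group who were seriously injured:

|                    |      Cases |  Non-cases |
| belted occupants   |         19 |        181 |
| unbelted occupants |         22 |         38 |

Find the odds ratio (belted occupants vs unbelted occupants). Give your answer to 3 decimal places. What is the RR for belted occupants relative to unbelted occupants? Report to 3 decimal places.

odds, belted occupants = 19/181 = 0.1050
odds, unbelted occupants = 22/38 = 0.5789
OR = 0.1050 / 0.5789 = 0.181
risk, belted occupants = 19/200 = 0.0950
risk, unbelted occupants = 22/60 = 0.3667
RR = 0.0950 / 0.3667 = 0.259

OR = 0.181; RR = 0.259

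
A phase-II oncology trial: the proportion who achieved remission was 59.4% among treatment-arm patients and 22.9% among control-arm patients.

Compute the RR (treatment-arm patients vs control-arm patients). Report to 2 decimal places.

RR = 0.5940 / 0.2290 = 2.59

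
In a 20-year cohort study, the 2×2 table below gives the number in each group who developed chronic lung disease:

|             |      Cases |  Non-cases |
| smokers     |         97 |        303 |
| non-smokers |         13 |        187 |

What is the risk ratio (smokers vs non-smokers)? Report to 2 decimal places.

risk, smokers = 97/400 = 0.2425
risk, non-smokers = 13/200 = 0.0650
RR = 0.2425 / 0.0650 = 3.73

3.73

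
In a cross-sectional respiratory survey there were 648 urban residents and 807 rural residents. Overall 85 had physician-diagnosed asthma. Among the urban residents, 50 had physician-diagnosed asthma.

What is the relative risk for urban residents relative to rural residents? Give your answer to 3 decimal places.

urban residents without the outcome: 648 − 50 = 598
rural residents with the outcome: 85 − 50 = 35
rural residents without the outcome: 807 − 35 = 772
risk, urban residents = 50/648 = 0.07716
risk, rural residents = 35/807 = 0.04337
RR = 0.07716 / 0.04337 = 1.779

1.779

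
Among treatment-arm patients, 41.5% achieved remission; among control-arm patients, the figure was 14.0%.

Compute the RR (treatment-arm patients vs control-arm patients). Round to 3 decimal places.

RR = 0.4150 / 0.1400 = 2.964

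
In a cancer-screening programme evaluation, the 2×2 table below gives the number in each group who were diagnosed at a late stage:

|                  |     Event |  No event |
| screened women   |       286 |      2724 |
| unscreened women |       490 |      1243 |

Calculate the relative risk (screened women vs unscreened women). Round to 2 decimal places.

RR = 0.34

risk, screened women = 286/3010 = 0.0950
risk, unscreened women = 490/1733 = 0.2827
RR = 0.0950 / 0.2827 = 0.34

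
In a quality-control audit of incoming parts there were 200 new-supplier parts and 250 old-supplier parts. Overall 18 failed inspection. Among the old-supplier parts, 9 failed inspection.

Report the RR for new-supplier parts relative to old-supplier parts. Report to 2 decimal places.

new-supplier parts with the outcome: 18 − 9 = 9
new-supplier parts without the outcome: 200 − 9 = 191
old-supplier parts without the outcome: 250 − 9 = 241
risk, new-supplier parts = 9/200 = 0.04500
risk, old-supplier parts = 9/250 = 0.03600
RR = 0.04500 / 0.03600 = 1.25

1.25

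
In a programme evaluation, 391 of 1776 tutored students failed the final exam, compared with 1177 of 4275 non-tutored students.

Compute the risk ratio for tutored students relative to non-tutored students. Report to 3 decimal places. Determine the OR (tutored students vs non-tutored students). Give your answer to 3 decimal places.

RR = 0.800; OR = 0.743

risk, tutored students = 391/1776 = 0.2202
risk, non-tutored students = 1177/4275 = 0.2753
RR = 0.2202 / 0.2753 = 0.800
OR = (391 × 3098) / (1385 × 1177) = 1211318/1630145 ≈ 0.743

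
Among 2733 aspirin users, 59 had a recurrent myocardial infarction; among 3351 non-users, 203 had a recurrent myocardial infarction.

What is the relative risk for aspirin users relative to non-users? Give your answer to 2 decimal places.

risk, aspirin users = 59/2733 = 0.02159
risk, non-users = 203/3351 = 0.06058
RR = 0.02159 / 0.06058 = 0.36

RR ≈ 0.36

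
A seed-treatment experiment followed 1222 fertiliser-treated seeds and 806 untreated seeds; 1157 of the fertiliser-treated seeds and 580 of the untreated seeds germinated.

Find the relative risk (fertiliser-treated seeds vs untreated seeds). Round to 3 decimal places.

1.316

risk, fertiliser-treated seeds = 1157/1222 = 0.9468
risk, untreated seeds = 580/806 = 0.7196
RR = 0.9468 / 0.7196 = 1.316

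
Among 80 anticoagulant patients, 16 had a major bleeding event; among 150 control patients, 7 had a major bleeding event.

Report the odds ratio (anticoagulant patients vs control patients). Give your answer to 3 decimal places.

odds, anticoagulant patients = 16/64 = 0.25000
odds, control patients = 7/143 = 0.04895
OR = 0.25000 / 0.04895 = 5.107

OR = 5.107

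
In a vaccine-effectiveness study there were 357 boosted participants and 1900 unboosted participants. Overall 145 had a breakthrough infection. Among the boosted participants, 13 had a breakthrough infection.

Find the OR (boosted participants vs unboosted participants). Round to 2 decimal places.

boosted participants without the outcome: 357 − 13 = 344
unboosted participants with the outcome: 145 − 13 = 132
unboosted participants without the outcome: 1900 − 132 = 1768
OR = (13 × 1768) / (344 × 132) = 22984/45408 ≈ 0.51

0.51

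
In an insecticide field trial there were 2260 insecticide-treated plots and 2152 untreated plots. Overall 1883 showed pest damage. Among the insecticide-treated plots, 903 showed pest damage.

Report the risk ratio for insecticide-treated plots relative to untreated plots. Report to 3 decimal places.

insecticide-treated plots without the outcome: 2260 − 903 = 1357
untreated plots with the outcome: 1883 − 903 = 980
untreated plots without the outcome: 2152 − 980 = 1172
risk, insecticide-treated plots = 903/2260 = 0.3996
risk, untreated plots = 980/2152 = 0.4554
RR = 0.3996 / 0.4554 = 0.877

0.877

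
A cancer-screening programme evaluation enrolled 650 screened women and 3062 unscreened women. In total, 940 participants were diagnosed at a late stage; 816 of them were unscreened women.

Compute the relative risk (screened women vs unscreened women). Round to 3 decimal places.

screened women with the outcome: 940 − 816 = 124
screened women without the outcome: 650 − 124 = 526
unscreened women without the outcome: 3062 − 816 = 2246
risk, screened women = 124/650 = 0.1908
risk, unscreened women = 816/3062 = 0.2665
RR = 0.1908 / 0.2665 = 0.716

0.716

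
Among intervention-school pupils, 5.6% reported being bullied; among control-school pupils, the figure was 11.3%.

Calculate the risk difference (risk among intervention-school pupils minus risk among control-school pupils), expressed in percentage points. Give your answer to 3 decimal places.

risk difference = 0.0560 − 0.1130 = -0.0570 → -5.700 percentage points

RD ≈ -5.700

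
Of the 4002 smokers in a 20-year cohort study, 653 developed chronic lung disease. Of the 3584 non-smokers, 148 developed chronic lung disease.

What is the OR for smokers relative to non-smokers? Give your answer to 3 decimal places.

OR = 4.527

odds, smokers = 653/3349 = 0.19498
odds, non-smokers = 148/3436 = 0.04307
OR = 0.19498 / 0.04307 = 4.527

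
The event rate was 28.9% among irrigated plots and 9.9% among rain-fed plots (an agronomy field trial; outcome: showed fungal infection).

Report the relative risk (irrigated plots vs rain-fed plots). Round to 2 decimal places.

RR = 0.2890 / 0.0990 = 2.92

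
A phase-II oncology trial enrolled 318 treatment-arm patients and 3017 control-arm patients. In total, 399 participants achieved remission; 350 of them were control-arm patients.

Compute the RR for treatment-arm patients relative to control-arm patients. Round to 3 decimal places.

treatment-arm patients with the outcome: 399 − 350 = 49
treatment-arm patients without the outcome: 318 − 49 = 269
control-arm patients without the outcome: 3017 − 350 = 2667
risk, treatment-arm patients = 49/318 = 0.1541
risk, control-arm patients = 350/3017 = 0.1160
RR = 0.1541 / 0.1160 = 1.328

1.328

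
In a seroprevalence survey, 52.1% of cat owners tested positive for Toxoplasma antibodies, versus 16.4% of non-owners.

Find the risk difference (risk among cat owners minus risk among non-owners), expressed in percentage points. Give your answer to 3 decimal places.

RD: 35.700

risk difference = 0.5210 − 0.1640 = 0.3570 → 35.700 percentage points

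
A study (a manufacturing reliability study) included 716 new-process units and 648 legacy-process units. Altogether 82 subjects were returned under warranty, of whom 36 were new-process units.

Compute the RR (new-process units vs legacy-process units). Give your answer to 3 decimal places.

RR: 0.708

new-process units without the outcome: 716 − 36 = 680
legacy-process units with the outcome: 82 − 36 = 46
legacy-process units without the outcome: 648 − 46 = 602
risk, new-process units = 36/716 = 0.0503
risk, legacy-process units = 46/648 = 0.0710
RR = 0.0503 / 0.0710 = 0.708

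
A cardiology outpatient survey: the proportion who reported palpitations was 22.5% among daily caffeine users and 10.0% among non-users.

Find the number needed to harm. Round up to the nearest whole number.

NNH: 8

absolute risk difference = 0.125000
1 / 0.125000 = 8.000 → round up → 8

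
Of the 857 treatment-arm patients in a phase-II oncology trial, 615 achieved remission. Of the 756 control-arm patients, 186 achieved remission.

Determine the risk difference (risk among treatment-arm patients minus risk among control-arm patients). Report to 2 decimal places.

risk, treatment-arm patients = 615/857 = 0.7176
risk, control-arm patients = 186/756 = 0.2460
risk difference = 0.7176 − 0.2460 = 0.47

RD: 0.47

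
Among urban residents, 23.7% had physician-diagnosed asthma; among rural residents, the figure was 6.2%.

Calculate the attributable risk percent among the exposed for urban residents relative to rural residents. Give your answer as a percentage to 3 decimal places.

AR% = (0.2370 − 0.0620) / 0.2370 = 0.7384 → 73.840%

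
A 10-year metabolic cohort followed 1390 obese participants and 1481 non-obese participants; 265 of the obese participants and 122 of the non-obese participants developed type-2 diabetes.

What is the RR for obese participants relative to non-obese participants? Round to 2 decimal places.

risk, obese participants = 265/1390 = 0.1906
risk, non-obese participants = 122/1481 = 0.0824
RR = 0.1906 / 0.0824 = 2.31

RR = 2.31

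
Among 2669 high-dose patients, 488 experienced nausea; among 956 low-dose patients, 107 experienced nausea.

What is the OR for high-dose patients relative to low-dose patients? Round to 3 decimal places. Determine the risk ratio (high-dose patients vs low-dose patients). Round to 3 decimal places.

OR = (488 × 849) / (2181 × 107) = 414312/233367 ≈ 1.775
risk, high-dose patients = 488/2669 = 0.1828
risk, low-dose patients = 107/956 = 0.1119
RR = 0.1828 / 0.1119 = 1.634

OR = 1.775; RR = 1.634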